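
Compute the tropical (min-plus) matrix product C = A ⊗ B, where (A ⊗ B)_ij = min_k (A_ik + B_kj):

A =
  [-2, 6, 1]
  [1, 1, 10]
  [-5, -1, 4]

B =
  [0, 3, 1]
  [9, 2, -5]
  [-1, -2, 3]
A ⊗ B =
  [-2, -1, -1]
  [1, 3, -4]
  [-5, -2, -6]

Apply the min-plus product entry-by-entry:
  C[0][0] = min over k of (A[0][0] + B[0][0] = -2 + 0 = -2, A[0][1] + B[1][0] = 6 + 9 = 15, A[0][2] + B[2][0] = 1 + -1 = 0) = -2 (attained at k = 0)
  C[0][1] = min over k of (A[0][0] + B[0][1] = -2 + 3 = 1, A[0][1] + B[1][1] = 6 + 2 = 8, A[0][2] + B[2][1] = 1 + -2 = -1) = -1 (attained at k = 2)
  C[0][2] = min over k of (A[0][0] + B[0][2] = -2 + 1 = -1, A[0][1] + B[1][2] = 6 + -5 = 1, A[0][2] + B[2][2] = 1 + 3 = 4) = -1 (attained at k = 0)
  C[1][0] = min over k of (A[1][0] + B[0][0] = 1 + 0 = 1, A[1][1] + B[1][0] = 1 + 9 = 10, A[1][2] + B[2][0] = 10 + -1 = 9) = 1 (attained at k = 0)
  C[1][1] = min over k of (A[1][0] + B[0][1] = 1 + 3 = 4, A[1][1] + B[1][1] = 1 + 2 = 3, A[1][2] + B[2][1] = 10 + -2 = 8) = 3 (attained at k = 1)
  C[1][2] = min over k of (A[1][0] + B[0][2] = 1 + 1 = 2, A[1][1] + B[1][2] = 1 + -5 = -4, A[1][2] + B[2][2] = 10 + 3 = 13) = -4 (attained at k = 1)
  C[2][0] = min over k of (A[2][0] + B[0][0] = -5 + 0 = -5, A[2][1] + B[1][0] = -1 + 9 = 8, A[2][2] + B[2][0] = 4 + -1 = 3) = -5 (attained at k = 0)
  C[2][1] = min over k of (A[2][0] + B[0][1] = -5 + 3 = -2, A[2][1] + B[1][1] = -1 + 2 = 1, A[2][2] + B[2][1] = 4 + -2 = 2) = -2 (attained at k = 0)
  C[2][2] = min over k of (A[2][0] + B[0][2] = -5 + 1 = -4, A[2][1] + B[1][2] = -1 + -5 = -6, A[2][2] + B[2][2] = 4 + 3 = 7) = -6 (attained at k = 1)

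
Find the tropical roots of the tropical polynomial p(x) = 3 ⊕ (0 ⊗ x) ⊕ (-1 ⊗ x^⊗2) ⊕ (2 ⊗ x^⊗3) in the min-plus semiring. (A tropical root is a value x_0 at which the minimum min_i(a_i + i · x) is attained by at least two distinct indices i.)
Roots: {-3, 1, 3}

Each tropical root is a break point of the lower envelope of the lines y = a_i + i · x (there are 4 lines, with slopes 0, 1, ..., 3). Only the lines that attain the minimum somewhere contribute to roots; other lines are dominated. Here the surviving (envelope) indices are i = 3, i = 2, i = 1, i = 0.
Intersections between consecutive envelope lines give the roots: for adjacent envelope indices i < j the intersection is x = (a_i − a_j) / (j − i). Reading off the sorted break points: {-3, 1, 3}.
Verification: at each break x_0, at least two indices attain the minimum of min_i(a_i + i · x_0).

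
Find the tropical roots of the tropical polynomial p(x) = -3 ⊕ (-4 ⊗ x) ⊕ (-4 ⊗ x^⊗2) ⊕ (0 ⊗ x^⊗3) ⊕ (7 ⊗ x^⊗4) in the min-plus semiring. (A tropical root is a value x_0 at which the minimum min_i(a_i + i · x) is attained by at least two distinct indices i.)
Roots: {-7, -4, 0, 1}

Each tropical root is a break point of the lower envelope of the lines y = a_i + i · x (there are 5 lines, with slopes 0, 1, ..., 4). Only the lines that attain the minimum somewhere contribute to roots; other lines are dominated. Here the surviving (envelope) indices are i = 4, i = 3, i = 2, i = 1, i = 0.
Intersections between consecutive envelope lines give the roots: for adjacent envelope indices i < j the intersection is x = (a_i − a_j) / (j − i). Reading off the sorted break points: {-7, -4, 0, 1}.
Verification: at each break x_0, at least two indices attain the minimum of min_i(a_i + i · x_0).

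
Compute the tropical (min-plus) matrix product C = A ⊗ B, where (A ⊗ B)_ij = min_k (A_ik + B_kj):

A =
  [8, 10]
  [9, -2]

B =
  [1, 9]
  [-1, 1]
A ⊗ B =
  [9, 11]
  [-3, -1]

Apply the min-plus product entry-by-entry:
  C[0][0] = min over k of (A[0][0] + B[0][0] = 8 + 1 = 9, A[0][1] + B[1][0] = 10 + -1 = 9) = 9 (attained at k = 0)
  C[0][1] = min over k of (A[0][0] + B[0][1] = 8 + 9 = 17, A[0][1] + B[1][1] = 10 + 1 = 11) = 11 (attained at k = 1)
  C[1][0] = min over k of (A[1][0] + B[0][0] = 9 + 1 = 10, A[1][1] + B[1][0] = -2 + -1 = -3) = -3 (attained at k = 1)
  C[1][1] = min over k of (A[1][0] + B[0][1] = 9 + 9 = 18, A[1][1] + B[1][1] = -2 + 1 = -1) = -1 (attained at k = 1)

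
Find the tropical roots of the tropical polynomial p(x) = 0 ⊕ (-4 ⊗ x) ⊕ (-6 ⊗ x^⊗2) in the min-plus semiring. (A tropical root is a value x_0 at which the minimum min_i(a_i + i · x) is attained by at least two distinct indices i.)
Roots: {2, 4}

Each tropical root is a break point of the lower envelope of the lines y = a_i + i · x (there are 3 lines, with slopes 0, 1, ..., 2). Only the lines that attain the minimum somewhere contribute to roots; other lines are dominated. Here the surviving (envelope) indices are i = 2, i = 1, i = 0.
Intersections between consecutive envelope lines give the roots: for adjacent envelope indices i < j the intersection is x = (a_i − a_j) / (j − i). Reading off the sorted break points: {2, 4}.
Verification: at each break x_0, at least two indices attain the minimum of min_i(a_i + i · x_0).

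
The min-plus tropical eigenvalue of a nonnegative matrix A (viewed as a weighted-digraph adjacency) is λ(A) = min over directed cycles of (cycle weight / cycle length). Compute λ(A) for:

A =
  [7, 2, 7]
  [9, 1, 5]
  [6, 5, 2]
λ(A) = 1

Enumerate directed cycles and compute their means (weight / length). Sample:
  cycle 0 → 0: weight = 7, length = 1, mean = 7/1 ≈ 7.000
  cycle 1 → 1: weight = 1, length = 1, mean = 1/1 ≈ 1.000
  cycle 2 → 2: weight = 2, length = 1, mean = 2/1 ≈ 2.000
  cycle 0 → 1 → 0: weight = 11, length = 2, mean = 11/2 ≈ 5.500
  cycle 0 → 2 → 0: weight = 13, length = 2, mean = 13/2 ≈ 6.500
  cycle 1 → 0 → 1: weight = 11, length = 2, mean = 11/2 ≈ 5.500
Minimum mean = 1.000, attained e.g. along the cycle 1 → 1 with weight 1 and length 1. So λ(A) = 1/1 = 1.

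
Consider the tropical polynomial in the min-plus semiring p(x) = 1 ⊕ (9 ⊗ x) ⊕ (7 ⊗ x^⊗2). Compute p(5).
p(5) = 1

A tropical monomial a ⊗ x^⊗i evaluates to a + i · x. Evaluating each term at x = 5:
  Term 0 contributes 1 + 0 · 5 = 1
  Term 1 contributes 9 + 1 · 5 = 14
  Term 2 contributes 7 + 2 · 5 = 17
p(5) = ⊕ of these = min[1, 14, 17] = 1.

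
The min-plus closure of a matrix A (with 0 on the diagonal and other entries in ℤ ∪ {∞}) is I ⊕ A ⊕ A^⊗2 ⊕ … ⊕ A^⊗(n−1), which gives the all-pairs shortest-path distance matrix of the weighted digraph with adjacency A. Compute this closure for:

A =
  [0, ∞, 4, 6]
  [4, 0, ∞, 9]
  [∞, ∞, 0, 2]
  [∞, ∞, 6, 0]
Closure =
  [0, ∞, 4, 6]
  [4, 0, 8, 9]
  [∞, ∞, 0, 2]
  [∞, ∞, 6, 0]

This is the Floyd-Warshall all-pairs shortest-path computation. For each intermediate vertex k = 0, 1, …, 3, update dist[i][j] ← min(dist[i][j], dist[i][k] + dist[k][j]). The final matrix gives, for each (i, j), the minimum total weight of any directed path from i to j (possibly empty when i = j).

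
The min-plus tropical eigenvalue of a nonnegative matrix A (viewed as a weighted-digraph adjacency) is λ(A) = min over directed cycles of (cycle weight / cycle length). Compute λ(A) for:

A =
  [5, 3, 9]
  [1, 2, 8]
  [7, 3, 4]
λ(A) = 2

Enumerate directed cycles and compute their means (weight / length). Sample:
  cycle 0 → 0: weight = 5, length = 1, mean = 5/1 ≈ 5.000
  cycle 1 → 1: weight = 2, length = 1, mean = 2/1 ≈ 2.000
  cycle 2 → 2: weight = 4, length = 1, mean = 4/1 ≈ 4.000
  cycle 0 → 1 → 0: weight = 4, length = 2, mean = 4/2 ≈ 2.000
  cycle 0 → 2 → 0: weight = 16, length = 2, mean = 16/2 ≈ 8.000
  cycle 1 → 0 → 1: weight = 4, length = 2, mean = 4/2 ≈ 2.000
Minimum mean = 2.000, attained e.g. along the cycle 1 → 1 with weight 2 and length 1. So λ(A) = 2/1 = 2.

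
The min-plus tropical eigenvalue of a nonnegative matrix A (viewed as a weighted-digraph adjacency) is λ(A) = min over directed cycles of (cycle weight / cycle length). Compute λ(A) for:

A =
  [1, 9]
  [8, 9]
λ(A) = 1

Enumerate directed cycles and compute their means (weight / length). Sample:
  cycle 0 → 0: weight = 1, length = 1, mean = 1/1 ≈ 1.000
  cycle 1 → 1: weight = 9, length = 1, mean = 9/1 ≈ 9.000
  cycle 0 → 1 → 0: weight = 17, length = 2, mean = 17/2 ≈ 8.500
  cycle 1 → 0 → 1: weight = 17, length = 2, mean = 17/2 ≈ 8.500
Minimum mean = 1.000, attained e.g. along the cycle 0 → 0 with weight 1 and length 1. So λ(A) = 1/1 = 1.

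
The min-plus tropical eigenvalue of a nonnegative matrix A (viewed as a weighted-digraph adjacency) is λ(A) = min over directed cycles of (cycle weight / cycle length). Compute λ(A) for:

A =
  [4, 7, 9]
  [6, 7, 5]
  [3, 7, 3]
λ(A) = 3

Enumerate directed cycles and compute their means (weight / length). Sample:
  cycle 0 → 0: weight = 4, length = 1, mean = 4/1 ≈ 4.000
  cycle 1 → 1: weight = 7, length = 1, mean = 7/1 ≈ 7.000
  cycle 2 → 2: weight = 3, length = 1, mean = 3/1 ≈ 3.000
  cycle 0 → 1 → 0: weight = 13, length = 2, mean = 13/2 ≈ 6.500
  cycle 0 → 2 → 0: weight = 12, length = 2, mean = 12/2 ≈ 6.000
  cycle 1 → 0 → 1: weight = 13, length = 2, mean = 13/2 ≈ 6.500
Minimum mean = 3.000, attained e.g. along the cycle 2 → 2 with weight 3 and length 1. So λ(A) = 3/1 = 3.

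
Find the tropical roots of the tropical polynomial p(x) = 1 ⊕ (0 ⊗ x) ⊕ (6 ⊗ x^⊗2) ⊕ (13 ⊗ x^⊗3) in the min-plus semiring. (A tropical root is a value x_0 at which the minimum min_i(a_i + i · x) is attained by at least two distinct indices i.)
Roots: {-7, -6, 1}

Each tropical root is a break point of the lower envelope of the lines y = a_i + i · x (there are 4 lines, with slopes 0, 1, ..., 3). Only the lines that attain the minimum somewhere contribute to roots; other lines are dominated. Here the surviving (envelope) indices are i = 3, i = 2, i = 1, i = 0.
Intersections between consecutive envelope lines give the roots: for adjacent envelope indices i < j the intersection is x = (a_i − a_j) / (j − i). Reading off the sorted break points: {-7, -6, 1}.
Verification: at each break x_0, at least two indices attain the minimum of min_i(a_i + i · x_0).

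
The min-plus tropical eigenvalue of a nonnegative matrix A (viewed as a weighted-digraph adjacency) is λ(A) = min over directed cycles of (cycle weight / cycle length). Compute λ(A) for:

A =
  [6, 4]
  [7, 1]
λ(A) = 1

Enumerate directed cycles and compute their means (weight / length). Sample:
  cycle 0 → 0: weight = 6, length = 1, mean = 6/1 ≈ 6.000
  cycle 1 → 1: weight = 1, length = 1, mean = 1/1 ≈ 1.000
  cycle 0 → 1 → 0: weight = 11, length = 2, mean = 11/2 ≈ 5.500
  cycle 1 → 0 → 1: weight = 11, length = 2, mean = 11/2 ≈ 5.500
Minimum mean = 1.000, attained e.g. along the cycle 1 → 1 with weight 1 and length 1. So λ(A) = 1/1 = 1.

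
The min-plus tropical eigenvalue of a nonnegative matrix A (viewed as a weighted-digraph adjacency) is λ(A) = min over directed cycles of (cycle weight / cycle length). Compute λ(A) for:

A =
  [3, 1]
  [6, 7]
λ(A) = 3

Enumerate directed cycles and compute their means (weight / length). Sample:
  cycle 0 → 0: weight = 3, length = 1, mean = 3/1 ≈ 3.000
  cycle 1 → 1: weight = 7, length = 1, mean = 7/1 ≈ 7.000
  cycle 0 → 1 → 0: weight = 7, length = 2, mean = 7/2 ≈ 3.500
  cycle 1 → 0 → 1: weight = 7, length = 2, mean = 7/2 ≈ 3.500
Minimum mean = 3.000, attained e.g. along the cycle 0 → 0 with weight 3 and length 1. So λ(A) = 3/1 = 3.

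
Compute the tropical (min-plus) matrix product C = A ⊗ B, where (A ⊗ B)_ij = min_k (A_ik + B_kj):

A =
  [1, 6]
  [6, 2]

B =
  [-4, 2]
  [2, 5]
A ⊗ B =
  [-3, 3]
  [2, 7]

Apply the min-plus product entry-by-entry:
  C[0][0] = min over k of (A[0][0] + B[0][0] = 1 + -4 = -3, A[0][1] + B[1][0] = 6 + 2 = 8) = -3 (attained at k = 0)
  C[0][1] = min over k of (A[0][0] + B[0][1] = 1 + 2 = 3, A[0][1] + B[1][1] = 6 + 5 = 11) = 3 (attained at k = 0)
  C[1][0] = min over k of (A[1][0] + B[0][0] = 6 + -4 = 2, A[1][1] + B[1][0] = 2 + 2 = 4) = 2 (attained at k = 0)
  C[1][1] = min over k of (A[1][0] + B[0][1] = 6 + 2 = 8, A[1][1] + B[1][1] = 2 + 5 = 7) = 7 (attained at k = 1)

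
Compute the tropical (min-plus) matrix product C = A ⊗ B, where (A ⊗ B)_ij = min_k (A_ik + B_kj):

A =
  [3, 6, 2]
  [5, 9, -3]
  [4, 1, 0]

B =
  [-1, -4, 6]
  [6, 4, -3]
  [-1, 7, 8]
A ⊗ B =
  [1, -1, 3]
  [-4, 1, 5]
  [-1, 0, -2]

Apply the min-plus product entry-by-entry:
  C[0][0] = min over k of (A[0][0] + B[0][0] = 3 + -1 = 2, A[0][1] + B[1][0] = 6 + 6 = 12, A[0][2] + B[2][0] = 2 + -1 = 1) = 1 (attained at k = 2)
  C[0][1] = min over k of (A[0][0] + B[0][1] = 3 + -4 = -1, A[0][1] + B[1][1] = 6 + 4 = 10, A[0][2] + B[2][1] = 2 + 7 = 9) = -1 (attained at k = 0)
  C[0][2] = min over k of (A[0][0] + B[0][2] = 3 + 6 = 9, A[0][1] + B[1][2] = 6 + -3 = 3, A[0][2] + B[2][2] = 2 + 8 = 10) = 3 (attained at k = 1)
  C[1][0] = min over k of (A[1][0] + B[0][0] = 5 + -1 = 4, A[1][1] + B[1][0] = 9 + 6 = 15, A[1][2] + B[2][0] = -3 + -1 = -4) = -4 (attained at k = 2)
  C[1][1] = min over k of (A[1][0] + B[0][1] = 5 + -4 = 1, A[1][1] + B[1][1] = 9 + 4 = 13, A[1][2] + B[2][1] = -3 + 7 = 4) = 1 (attained at k = 0)
  C[1][2] = min over k of (A[1][0] + B[0][2] = 5 + 6 = 11, A[1][1] + B[1][2] = 9 + -3 = 6, A[1][2] + B[2][2] = -3 + 8 = 5) = 5 (attained at k = 2)
  C[2][0] = min over k of (A[2][0] + B[0][0] = 4 + -1 = 3, A[2][1] + B[1][0] = 1 + 6 = 7, A[2][2] + B[2][0] = 0 + -1 = -1) = -1 (attained at k = 2)
  C[2][1] = min over k of (A[2][0] + B[0][1] = 4 + -4 = 0, A[2][1] + B[1][1] = 1 + 4 = 5, A[2][2] + B[2][1] = 0 + 7 = 7) = 0 (attained at k = 0)
  C[2][2] = min over k of (A[2][0] + B[0][2] = 4 + 6 = 10, A[2][1] + B[1][2] = 1 + -3 = -2, A[2][2] + B[2][2] = 0 + 8 = 8) = -2 (attained at k = 1)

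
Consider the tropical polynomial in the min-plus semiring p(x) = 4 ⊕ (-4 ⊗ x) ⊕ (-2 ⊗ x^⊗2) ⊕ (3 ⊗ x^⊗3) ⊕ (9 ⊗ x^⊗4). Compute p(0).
p(0) = -4

A tropical monomial a ⊗ x^⊗i evaluates to a + i · x. Evaluating each term at x = 0:
  Term 0 contributes 4 + 0 · 0 = 4
  Term 1 contributes -4 + 1 · 0 = -4
  Term 2 contributes -2 + 2 · 0 = -2
  Term 3 contributes 3 + 3 · 0 = 3
  Term 4 contributes 9 + 4 · 0 = 9
p(0) = ⊕ of these = min[4, -4, -2, 3, 9] = -4.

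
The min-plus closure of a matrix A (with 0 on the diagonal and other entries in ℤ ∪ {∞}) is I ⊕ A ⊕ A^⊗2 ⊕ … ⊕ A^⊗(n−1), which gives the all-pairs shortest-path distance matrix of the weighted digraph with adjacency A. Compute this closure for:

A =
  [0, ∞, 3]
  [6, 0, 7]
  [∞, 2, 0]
Closure =
  [0, 5, 3]
  [6, 0, 7]
  [8, 2, 0]

This is the Floyd-Warshall all-pairs shortest-path computation. For each intermediate vertex k = 0, 1, …, 2, update dist[i][j] ← min(dist[i][j], dist[i][k] + dist[k][j]). The final matrix gives, for each (i, j), the minimum total weight of any directed path from i to j (possibly empty when i = j).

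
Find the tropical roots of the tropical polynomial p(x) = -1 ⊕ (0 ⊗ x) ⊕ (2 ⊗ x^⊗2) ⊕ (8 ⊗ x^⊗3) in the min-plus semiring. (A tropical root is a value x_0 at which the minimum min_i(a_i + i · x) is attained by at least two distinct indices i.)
Roots: {-6, -2, -1}

Each tropical root is a break point of the lower envelope of the lines y = a_i + i · x (there are 4 lines, with slopes 0, 1, ..., 3). Only the lines that attain the minimum somewhere contribute to roots; other lines are dominated. Here the surviving (envelope) indices are i = 3, i = 2, i = 1, i = 0.
Intersections between consecutive envelope lines give the roots: for adjacent envelope indices i < j the intersection is x = (a_i − a_j) / (j − i). Reading off the sorted break points: {-6, -2, -1}.
Verification: at each break x_0, at least two indices attain the minimum of min_i(a_i + i · x_0).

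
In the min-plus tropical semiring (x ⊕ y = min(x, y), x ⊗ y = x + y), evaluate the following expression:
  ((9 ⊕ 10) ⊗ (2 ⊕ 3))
((9 ⊕ 10) ⊗ (2 ⊕ 3)) = 11

Expand innermost to outermost. Recall ⊕ takes the minimum of its arguments and ⊗ takes their sum. Working out the expression ((9 ⊕ 10) ⊗ (2 ⊕ 3)) gives 11.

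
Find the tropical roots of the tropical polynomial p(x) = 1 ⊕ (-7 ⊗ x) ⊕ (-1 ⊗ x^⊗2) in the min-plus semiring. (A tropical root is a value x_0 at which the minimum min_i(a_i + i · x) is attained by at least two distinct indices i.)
Roots: {-6, 8}

Each tropical root is a break point of the lower envelope of the lines y = a_i + i · x (there are 3 lines, with slopes 0, 1, ..., 2). Only the lines that attain the minimum somewhere contribute to roots; other lines are dominated. Here the surviving (envelope) indices are i = 2, i = 1, i = 0.
Intersections between consecutive envelope lines give the roots: for adjacent envelope indices i < j the intersection is x = (a_i − a_j) / (j − i). Reading off the sorted break points: {-6, 8}.
Verification: at each break x_0, at least two indices attain the minimum of min_i(a_i + i · x_0).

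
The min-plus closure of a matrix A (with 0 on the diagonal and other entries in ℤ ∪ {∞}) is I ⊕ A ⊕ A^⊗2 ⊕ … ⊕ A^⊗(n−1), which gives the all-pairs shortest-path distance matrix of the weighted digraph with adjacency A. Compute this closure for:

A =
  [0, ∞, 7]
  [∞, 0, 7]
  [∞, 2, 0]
Closure =
  [0, 9, 7]
  [∞, 0, 7]
  [∞, 2, 0]

This is the Floyd-Warshall all-pairs shortest-path computation. For each intermediate vertex k = 0, 1, …, 2, update dist[i][j] ← min(dist[i][j], dist[i][k] + dist[k][j]). The final matrix gives, for each (i, j), the minimum total weight of any directed path from i to j (possibly empty when i = j).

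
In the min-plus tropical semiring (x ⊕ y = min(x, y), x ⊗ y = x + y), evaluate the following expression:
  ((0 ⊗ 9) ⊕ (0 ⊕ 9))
((0 ⊗ 9) ⊕ (0 ⊕ 9)) = 0

Expand innermost to outermost. Recall ⊕ takes the minimum of its arguments and ⊗ takes their sum. Working out the expression ((0 ⊗ 9) ⊕ (0 ⊕ 9)) gives 0.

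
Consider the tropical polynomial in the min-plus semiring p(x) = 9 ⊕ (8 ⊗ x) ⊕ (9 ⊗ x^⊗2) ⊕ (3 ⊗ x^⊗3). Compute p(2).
p(2) = 9

A tropical monomial a ⊗ x^⊗i evaluates to a + i · x. Evaluating each term at x = 2:
  Term 0 contributes 9 + 0 · 2 = 9
  Term 1 contributes 8 + 1 · 2 = 10
  Term 2 contributes 9 + 2 · 2 = 13
  Term 3 contributes 3 + 3 · 2 = 9
p(2) = ⊕ of these = min[9, 10, 13, 9] = 9.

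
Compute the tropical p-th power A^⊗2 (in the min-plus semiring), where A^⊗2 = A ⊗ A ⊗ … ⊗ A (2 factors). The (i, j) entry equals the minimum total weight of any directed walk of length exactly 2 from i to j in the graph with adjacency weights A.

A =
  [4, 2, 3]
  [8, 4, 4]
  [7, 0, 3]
A^⊗2 =
  [8, 3, 6]
  [11, 4, 7]
  [8, 3, 4]

Each entry (A^⊗2)_ij equals the minimum over all length-2 walks i = v_0 → v_1 → … → v_2 = j of Σ_t A[v_t][v_{t+1}]. For example, for (i, j) = (0, 2) we minimise over 3 possible intermediate vertex sequences; the minimum is 6, attained along the walk 0 → 1 → 2.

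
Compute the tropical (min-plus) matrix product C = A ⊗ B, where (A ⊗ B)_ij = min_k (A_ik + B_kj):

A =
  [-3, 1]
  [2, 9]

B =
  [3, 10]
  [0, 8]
A ⊗ B =
  [0, 7]
  [5, 12]

Apply the min-plus product entry-by-entry:
  C[0][0] = min over k of (A[0][0] + B[0][0] = -3 + 3 = 0, A[0][1] + B[1][0] = 1 + 0 = 1) = 0 (attained at k = 0)
  C[0][1] = min over k of (A[0][0] + B[0][1] = -3 + 10 = 7, A[0][1] + B[1][1] = 1 + 8 = 9) = 7 (attained at k = 0)
  C[1][0] = min over k of (A[1][0] + B[0][0] = 2 + 3 = 5, A[1][1] + B[1][0] = 9 + 0 = 9) = 5 (attained at k = 0)
  C[1][1] = min over k of (A[1][0] + B[0][1] = 2 + 10 = 12, A[1][1] + B[1][1] = 9 + 8 = 17) = 12 (attained at k = 0)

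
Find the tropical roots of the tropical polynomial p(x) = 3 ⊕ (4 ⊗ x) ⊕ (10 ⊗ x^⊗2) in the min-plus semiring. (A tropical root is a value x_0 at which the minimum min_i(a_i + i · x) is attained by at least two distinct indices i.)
Roots: {-6, -1}

Each tropical root is a break point of the lower envelope of the lines y = a_i + i · x (there are 3 lines, with slopes 0, 1, ..., 2). Only the lines that attain the minimum somewhere contribute to roots; other lines are dominated. Here the surviving (envelope) indices are i = 2, i = 1, i = 0.
Intersections between consecutive envelope lines give the roots: for adjacent envelope indices i < j the intersection is x = (a_i − a_j) / (j − i). Reading off the sorted break points: {-6, -1}.
Verification: at each break x_0, at least two indices attain the minimum of min_i(a_i + i · x_0).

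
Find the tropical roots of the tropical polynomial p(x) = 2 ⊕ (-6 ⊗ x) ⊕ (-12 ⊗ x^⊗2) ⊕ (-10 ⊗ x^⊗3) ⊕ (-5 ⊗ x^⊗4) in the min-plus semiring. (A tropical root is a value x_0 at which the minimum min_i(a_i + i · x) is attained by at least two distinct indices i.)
Roots: {-5, -2, 6, 8}

Each tropical root is a break point of the lower envelope of the lines y = a_i + i · x (there are 5 lines, with slopes 0, 1, ..., 4). Only the lines that attain the minimum somewhere contribute to roots; other lines are dominated. Here the surviving (envelope) indices are i = 4, i = 3, i = 2, i = 1, i = 0.
Intersections between consecutive envelope lines give the roots: for adjacent envelope indices i < j the intersection is x = (a_i − a_j) / (j − i). Reading off the sorted break points: {-5, -2, 6, 8}.
Verification: at each break x_0, at least two indices attain the minimum of min_i(a_i + i · x_0).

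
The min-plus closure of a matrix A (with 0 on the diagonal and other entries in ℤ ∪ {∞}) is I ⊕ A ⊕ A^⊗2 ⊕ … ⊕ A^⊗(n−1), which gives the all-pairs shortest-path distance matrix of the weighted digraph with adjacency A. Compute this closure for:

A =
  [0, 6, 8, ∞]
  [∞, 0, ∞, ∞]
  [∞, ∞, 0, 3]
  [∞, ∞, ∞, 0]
Closure =
  [0, 6, 8, 11]
  [∞, 0, ∞, ∞]
  [∞, ∞, 0, 3]
  [∞, ∞, ∞, 0]

This is the Floyd-Warshall all-pairs shortest-path computation. For each intermediate vertex k = 0, 1, …, 3, update dist[i][j] ← min(dist[i][j], dist[i][k] + dist[k][j]). The final matrix gives, for each (i, j), the minimum total weight of any directed path from i to j (possibly empty when i = j).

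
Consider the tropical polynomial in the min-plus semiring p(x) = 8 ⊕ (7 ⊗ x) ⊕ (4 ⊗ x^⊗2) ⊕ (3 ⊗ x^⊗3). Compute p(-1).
p(-1) = 0

A tropical monomial a ⊗ x^⊗i evaluates to a + i · x. Evaluating each term at x = -1:
  Term 0 contributes 8 + 0 · -1 = 8
  Term 1 contributes 7 + 1 · -1 = 6
  Term 2 contributes 4 + 2 · -1 = 2
  Term 3 contributes 3 + 3 · -1 = 0
p(-1) = ⊕ of these = min[8, 6, 2, 0] = 0.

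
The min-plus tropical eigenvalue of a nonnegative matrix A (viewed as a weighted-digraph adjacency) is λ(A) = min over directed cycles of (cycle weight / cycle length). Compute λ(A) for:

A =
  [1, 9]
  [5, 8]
λ(A) = 1

Enumerate directed cycles and compute their means (weight / length). Sample:
  cycle 0 → 0: weight = 1, length = 1, mean = 1/1 ≈ 1.000
  cycle 1 → 1: weight = 8, length = 1, mean = 8/1 ≈ 8.000
  cycle 0 → 1 → 0: weight = 14, length = 2, mean = 14/2 ≈ 7.000
  cycle 1 → 0 → 1: weight = 14, length = 2, mean = 14/2 ≈ 7.000
Minimum mean = 1.000, attained e.g. along the cycle 0 → 0 with weight 1 and length 1. So λ(A) = 1/1 = 1.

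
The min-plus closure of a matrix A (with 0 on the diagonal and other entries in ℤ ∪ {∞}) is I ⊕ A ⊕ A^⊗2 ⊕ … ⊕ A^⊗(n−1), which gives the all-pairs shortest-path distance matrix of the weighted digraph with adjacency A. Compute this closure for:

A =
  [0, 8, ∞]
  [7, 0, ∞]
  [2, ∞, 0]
Closure =
  [0, 8, ∞]
  [7, 0, ∞]
  [2, 10, 0]

This is the Floyd-Warshall all-pairs shortest-path computation. For each intermediate vertex k = 0, 1, …, 2, update dist[i][j] ← min(dist[i][j], dist[i][k] + dist[k][j]). The final matrix gives, for each (i, j), the minimum total weight of any directed path from i to j (possibly empty when i = j).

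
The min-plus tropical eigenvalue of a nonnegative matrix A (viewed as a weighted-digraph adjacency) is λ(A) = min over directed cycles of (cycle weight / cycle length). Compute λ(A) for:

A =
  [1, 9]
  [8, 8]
λ(A) = 1

Enumerate directed cycles and compute their means (weight / length). Sample:
  cycle 0 → 0: weight = 1, length = 1, mean = 1/1 ≈ 1.000
  cycle 1 → 1: weight = 8, length = 1, mean = 8/1 ≈ 8.000
  cycle 0 → 1 → 0: weight = 17, length = 2, mean = 17/2 ≈ 8.500
  cycle 1 → 0 → 1: weight = 17, length = 2, mean = 17/2 ≈ 8.500
Minimum mean = 1.000, attained e.g. along the cycle 0 → 0 with weight 1 and length 1. So λ(A) = 1/1 = 1.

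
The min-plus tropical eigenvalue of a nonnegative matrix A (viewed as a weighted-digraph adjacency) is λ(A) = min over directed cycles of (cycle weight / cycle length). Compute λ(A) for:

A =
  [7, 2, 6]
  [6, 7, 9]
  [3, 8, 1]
λ(A) = 1

Enumerate directed cycles and compute their means (weight / length). Sample:
  cycle 0 → 0: weight = 7, length = 1, mean = 7/1 ≈ 7.000
  cycle 1 → 1: weight = 7, length = 1, mean = 7/1 ≈ 7.000
  cycle 2 → 2: weight = 1, length = 1, mean = 1/1 ≈ 1.000
  cycle 0 → 1 → 0: weight = 8, length = 2, mean = 8/2 ≈ 4.000
  cycle 0 → 2 → 0: weight = 9, length = 2, mean = 9/2 ≈ 4.500
  cycle 1 → 0 → 1: weight = 8, length = 2, mean = 8/2 ≈ 4.000
Minimum mean = 1.000, attained e.g. along the cycle 2 → 2 with weight 1 and length 1. So λ(A) = 1/1 = 1.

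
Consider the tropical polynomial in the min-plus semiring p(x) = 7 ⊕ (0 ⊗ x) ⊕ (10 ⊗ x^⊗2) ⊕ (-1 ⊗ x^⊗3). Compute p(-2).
p(-2) = -7

A tropical monomial a ⊗ x^⊗i evaluates to a + i · x. Evaluating each term at x = -2:
  Term 0 contributes 7 + 0 · -2 = 7
  Term 1 contributes 0 + 1 · -2 = -2
  Term 2 contributes 10 + 2 · -2 = 6
  Term 3 contributes -1 + 3 · -2 = -7
p(-2) = ⊕ of these = min[7, -2, 6, -7] = -7.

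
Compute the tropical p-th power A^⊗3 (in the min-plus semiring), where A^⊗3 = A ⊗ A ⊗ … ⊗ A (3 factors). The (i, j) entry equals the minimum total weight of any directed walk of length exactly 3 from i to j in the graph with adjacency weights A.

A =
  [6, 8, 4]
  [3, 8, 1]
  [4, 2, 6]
A^⊗3 =
  [9, 11, 7]
  [6, 9, 4]
  [7, 5, 9]

Each entry (A^⊗3)_ij equals the minimum over all length-3 walks i = v_0 → v_1 → … → v_3 = j of Σ_t A[v_t][v_{t+1}]. For example, for (i, j) = (0, 2) we minimise over 9 possible intermediate vertex sequences; the minimum is 7, attained along the walk 0 → 2 → 1 → 2.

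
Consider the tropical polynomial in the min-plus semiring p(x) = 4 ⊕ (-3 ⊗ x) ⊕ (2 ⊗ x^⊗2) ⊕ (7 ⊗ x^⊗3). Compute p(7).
p(7) = 4

A tropical monomial a ⊗ x^⊗i evaluates to a + i · x. Evaluating each term at x = 7:
  Term 0 contributes 4 + 0 · 7 = 4
  Term 1 contributes -3 + 1 · 7 = 4
  Term 2 contributes 2 + 2 · 7 = 16
  Term 3 contributes 7 + 3 · 7 = 28
p(7) = ⊕ of these = min[4, 4, 16, 28] = 4.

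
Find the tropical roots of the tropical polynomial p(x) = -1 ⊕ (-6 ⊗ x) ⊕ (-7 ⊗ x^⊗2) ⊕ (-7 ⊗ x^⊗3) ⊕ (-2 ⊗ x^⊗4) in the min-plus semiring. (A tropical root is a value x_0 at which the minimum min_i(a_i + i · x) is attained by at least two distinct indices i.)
Roots: {-5, 0, 1, 5}

Each tropical root is a break point of the lower envelope of the lines y = a_i + i · x (there are 5 lines, with slopes 0, 1, ..., 4). Only the lines that attain the minimum somewhere contribute to roots; other lines are dominated. Here the surviving (envelope) indices are i = 4, i = 3, i = 2, i = 1, i = 0.
Intersections between consecutive envelope lines give the roots: for adjacent envelope indices i < j the intersection is x = (a_i − a_j) / (j − i). Reading off the sorted break points: {-5, 0, 1, 5}.
Verification: at each break x_0, at least two indices attain the minimum of min_i(a_i + i · x_0).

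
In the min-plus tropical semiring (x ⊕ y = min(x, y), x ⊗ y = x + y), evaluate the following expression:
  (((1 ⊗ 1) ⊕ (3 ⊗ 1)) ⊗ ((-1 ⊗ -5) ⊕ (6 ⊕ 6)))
(((1 ⊗ 1) ⊕ (3 ⊗ 1)) ⊗ ((-1 ⊗ -5) ⊕ (6 ⊕ 6))) = -4

Expand innermost to outermost. Recall ⊕ takes the minimum of its arguments and ⊗ takes their sum. Working out the expression (((1 ⊗ 1) ⊕ (3 ⊗ 1)) ⊗ ((-1 ⊗ -5) ⊕ (6 ⊕ 6))) gives -4.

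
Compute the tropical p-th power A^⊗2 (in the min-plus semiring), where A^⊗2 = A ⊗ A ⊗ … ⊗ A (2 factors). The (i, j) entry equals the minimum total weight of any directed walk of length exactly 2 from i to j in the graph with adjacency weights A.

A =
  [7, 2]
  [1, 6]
A^⊗2 =
  [3, 8]
  [7, 3]

Each entry (A^⊗2)_ij equals the minimum over all length-2 walks i = v_0 → v_1 → … → v_2 = j of Σ_t A[v_t][v_{t+1}]. For example, for (i, j) = (0, 1) we minimise over 2 possible intermediate vertex sequences; the minimum is 8, attained along the walk 0 → 1 → 1.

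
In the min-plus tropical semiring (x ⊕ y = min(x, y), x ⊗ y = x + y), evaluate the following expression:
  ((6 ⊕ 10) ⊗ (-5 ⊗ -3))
((6 ⊕ 10) ⊗ (-5 ⊗ -3)) = -2

Expand innermost to outermost. Recall ⊕ takes the minimum of its arguments and ⊗ takes their sum. Working out the expression ((6 ⊕ 10) ⊗ (-5 ⊗ -3)) gives -2.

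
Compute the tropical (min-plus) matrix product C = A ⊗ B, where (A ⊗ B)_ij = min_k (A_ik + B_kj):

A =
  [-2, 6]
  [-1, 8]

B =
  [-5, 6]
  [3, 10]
A ⊗ B =
  [-7, 4]
  [-6, 5]

Apply the min-plus product entry-by-entry:
  C[0][0] = min over k of (A[0][0] + B[0][0] = -2 + -5 = -7, A[0][1] + B[1][0] = 6 + 3 = 9) = -7 (attained at k = 0)
  C[0][1] = min over k of (A[0][0] + B[0][1] = -2 + 6 = 4, A[0][1] + B[1][1] = 6 + 10 = 16) = 4 (attained at k = 0)
  C[1][0] = min over k of (A[1][0] + B[0][0] = -1 + -5 = -6, A[1][1] + B[1][0] = 8 + 3 = 11) = -6 (attained at k = 0)
  C[1][1] = min over k of (A[1][0] + B[0][1] = -1 + 6 = 5, A[1][1] + B[1][1] = 8 + 10 = 18) = 5 (attained at k = 0)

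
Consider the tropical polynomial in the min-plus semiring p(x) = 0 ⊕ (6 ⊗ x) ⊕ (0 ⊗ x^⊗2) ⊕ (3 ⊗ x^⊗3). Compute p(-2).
p(-2) = -4

A tropical monomial a ⊗ x^⊗i evaluates to a + i · x. Evaluating each term at x = -2:
  Term 0 contributes 0 + 0 · -2 = 0
  Term 1 contributes 6 + 1 · -2 = 4
  Term 2 contributes 0 + 2 · -2 = -4
  Term 3 contributes 3 + 3 · -2 = -3
p(-2) = ⊕ of these = min[0, 4, -4, -3] = -4.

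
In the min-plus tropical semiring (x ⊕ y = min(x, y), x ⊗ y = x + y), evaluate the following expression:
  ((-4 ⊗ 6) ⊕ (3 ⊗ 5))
((-4 ⊗ 6) ⊕ (3 ⊗ 5)) = 2

Expand innermost to outermost. Recall ⊕ takes the minimum of its arguments and ⊗ takes their sum. Working out the expression ((-4 ⊗ 6) ⊕ (3 ⊗ 5)) gives 2.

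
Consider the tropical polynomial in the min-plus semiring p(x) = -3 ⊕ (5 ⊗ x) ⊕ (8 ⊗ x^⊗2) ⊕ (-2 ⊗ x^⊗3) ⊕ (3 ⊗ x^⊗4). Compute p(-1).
p(-1) = -5

A tropical monomial a ⊗ x^⊗i evaluates to a + i · x. Evaluating each term at x = -1:
  Term 0 contributes -3 + 0 · -1 = -3
  Term 1 contributes 5 + 1 · -1 = 4
  Term 2 contributes 8 + 2 · -1 = 6
  Term 3 contributes -2 + 3 · -1 = -5
  Term 4 contributes 3 + 4 · -1 = -1
p(-1) = ⊕ of these = min[-3, 4, 6, -5, -1] = -5.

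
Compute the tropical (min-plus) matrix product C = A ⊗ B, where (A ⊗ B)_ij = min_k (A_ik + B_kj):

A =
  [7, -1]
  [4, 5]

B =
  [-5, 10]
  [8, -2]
A ⊗ B =
  [2, -3]
  [-1, 3]

Apply the min-plus product entry-by-entry:
  C[0][0] = min over k of (A[0][0] + B[0][0] = 7 + -5 = 2, A[0][1] + B[1][0] = -1 + 8 = 7) = 2 (attained at k = 0)
  C[0][1] = min over k of (A[0][0] + B[0][1] = 7 + 10 = 17, A[0][1] + B[1][1] = -1 + -2 = -3) = -3 (attained at k = 1)
  C[1][0] = min over k of (A[1][0] + B[0][0] = 4 + -5 = -1, A[1][1] + B[1][0] = 5 + 8 = 13) = -1 (attained at k = 0)
  C[1][1] = min over k of (A[1][0] + B[0][1] = 4 + 10 = 14, A[1][1] + B[1][1] = 5 + -2 = 3) = 3 (attained at k = 1)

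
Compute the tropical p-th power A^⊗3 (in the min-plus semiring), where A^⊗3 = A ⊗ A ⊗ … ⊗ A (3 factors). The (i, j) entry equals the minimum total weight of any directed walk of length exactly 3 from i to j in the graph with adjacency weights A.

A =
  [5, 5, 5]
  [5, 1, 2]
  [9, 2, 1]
A^⊗3 =
  [11, 7, 7]
  [7, 3, 4]
  [8, 4, 3]

Each entry (A^⊗3)_ij equals the minimum over all length-3 walks i = v_0 → v_1 → … → v_3 = j of Σ_t A[v_t][v_{t+1}]. For example, for (i, j) = (0, 2) we minimise over 9 possible intermediate vertex sequences; the minimum is 7, attained along the walk 0 → 2 → 2 → 2.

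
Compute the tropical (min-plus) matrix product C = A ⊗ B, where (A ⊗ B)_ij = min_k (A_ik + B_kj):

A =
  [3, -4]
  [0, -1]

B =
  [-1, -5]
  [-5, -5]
A ⊗ B =
  [-9, -9]
  [-6, -6]

Apply the min-plus product entry-by-entry:
  C[0][0] = min over k of (A[0][0] + B[0][0] = 3 + -1 = 2, A[0][1] + B[1][0] = -4 + -5 = -9) = -9 (attained at k = 1)
  C[0][1] = min over k of (A[0][0] + B[0][1] = 3 + -5 = -2, A[0][1] + B[1][1] = -4 + -5 = -9) = -9 (attained at k = 1)
  C[1][0] = min over k of (A[1][0] + B[0][0] = 0 + -1 = -1, A[1][1] + B[1][0] = -1 + -5 = -6) = -6 (attained at k = 1)
  C[1][1] = min over k of (A[1][0] + B[0][1] = 0 + -5 = -5, A[1][1] + B[1][1] = -1 + -5 = -6) = -6 (attained at k = 1)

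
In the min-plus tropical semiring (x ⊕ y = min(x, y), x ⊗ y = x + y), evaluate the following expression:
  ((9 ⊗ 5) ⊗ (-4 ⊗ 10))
((9 ⊗ 5) ⊗ (-4 ⊗ 10)) = 20

Expand innermost to outermost. Recall ⊕ takes the minimum of its arguments and ⊗ takes their sum. Working out the expression ((9 ⊗ 5) ⊗ (-4 ⊗ 10)) gives 20.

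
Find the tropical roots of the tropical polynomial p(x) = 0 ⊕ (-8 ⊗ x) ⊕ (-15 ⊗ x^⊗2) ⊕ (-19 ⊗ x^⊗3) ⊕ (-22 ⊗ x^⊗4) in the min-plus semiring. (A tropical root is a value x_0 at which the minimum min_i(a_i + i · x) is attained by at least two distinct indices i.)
Roots: {3, 4, 7, 8}

Each tropical root is a break point of the lower envelope of the lines y = a_i + i · x (there are 5 lines, with slopes 0, 1, ..., 4). Only the lines that attain the minimum somewhere contribute to roots; other lines are dominated. Here the surviving (envelope) indices are i = 4, i = 3, i = 2, i = 1, i = 0.
Intersections between consecutive envelope lines give the roots: for adjacent envelope indices i < j the intersection is x = (a_i − a_j) / (j − i). Reading off the sorted break points: {3, 4, 7, 8}.
Verification: at each break x_0, at least two indices attain the minimum of min_i(a_i + i · x_0).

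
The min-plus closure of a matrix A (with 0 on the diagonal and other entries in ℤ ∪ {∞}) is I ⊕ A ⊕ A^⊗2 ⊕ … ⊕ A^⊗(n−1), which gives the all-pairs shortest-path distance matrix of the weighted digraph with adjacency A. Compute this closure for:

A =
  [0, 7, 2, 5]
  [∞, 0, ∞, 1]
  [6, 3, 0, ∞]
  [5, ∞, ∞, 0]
Closure =
  [0, 5, 2, 5]
  [6, 0, 8, 1]
  [6, 3, 0, 4]
  [5, 10, 7, 0]

This is the Floyd-Warshall all-pairs shortest-path computation. For each intermediate vertex k = 0, 1, …, 3, update dist[i][j] ← min(dist[i][j], dist[i][k] + dist[k][j]). The final matrix gives, for each (i, j), the minimum total weight of any directed path from i to j (possibly empty when i = j).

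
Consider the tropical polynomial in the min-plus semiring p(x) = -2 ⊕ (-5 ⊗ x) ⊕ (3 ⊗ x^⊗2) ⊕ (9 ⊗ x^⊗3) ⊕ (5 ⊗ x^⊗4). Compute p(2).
p(2) = -3

A tropical monomial a ⊗ x^⊗i evaluates to a + i · x. Evaluating each term at x = 2:
  Term 0 contributes -2 + 0 · 2 = -2
  Term 1 contributes -5 + 1 · 2 = -3
  Term 2 contributes 3 + 2 · 2 = 7
  Term 3 contributes 9 + 3 · 2 = 15
  Term 4 contributes 5 + 4 · 2 = 13
p(2) = ⊕ of these = min[-2, -3, 7, 15, 13] = -3.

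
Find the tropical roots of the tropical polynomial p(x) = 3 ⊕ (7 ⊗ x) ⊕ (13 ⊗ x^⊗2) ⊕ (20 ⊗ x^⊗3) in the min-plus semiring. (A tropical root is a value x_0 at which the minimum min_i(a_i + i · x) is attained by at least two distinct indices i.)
Roots: {-7, -6, -4}

Each tropical root is a break point of the lower envelope of the lines y = a_i + i · x (there are 4 lines, with slopes 0, 1, ..., 3). Only the lines that attain the minimum somewhere contribute to roots; other lines are dominated. Here the surviving (envelope) indices are i = 3, i = 2, i = 1, i = 0.
Intersections between consecutive envelope lines give the roots: for adjacent envelope indices i < j the intersection is x = (a_i − a_j) / (j − i). Reading off the sorted break points: {-7, -6, -4}.
Verification: at each break x_0, at least two indices attain the minimum of min_i(a_i + i · x_0).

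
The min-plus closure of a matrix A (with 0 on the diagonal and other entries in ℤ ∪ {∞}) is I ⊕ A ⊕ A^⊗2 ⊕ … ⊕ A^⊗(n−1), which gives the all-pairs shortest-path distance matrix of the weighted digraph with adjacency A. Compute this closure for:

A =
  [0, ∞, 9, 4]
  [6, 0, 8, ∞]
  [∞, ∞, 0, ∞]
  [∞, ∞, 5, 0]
Closure =
  [0, ∞, 9, 4]
  [6, 0, 8, 10]
  [∞, ∞, 0, ∞]
  [∞, ∞, 5, 0]

This is the Floyd-Warshall all-pairs shortest-path computation. For each intermediate vertex k = 0, 1, …, 3, update dist[i][j] ← min(dist[i][j], dist[i][k] + dist[k][j]). The final matrix gives, for each (i, j), the minimum total weight of any directed path from i to j (possibly empty when i = j).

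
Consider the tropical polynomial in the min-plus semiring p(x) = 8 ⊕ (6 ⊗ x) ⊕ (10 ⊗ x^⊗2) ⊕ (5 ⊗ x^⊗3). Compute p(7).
p(7) = 8

A tropical monomial a ⊗ x^⊗i evaluates to a + i · x. Evaluating each term at x = 7:
  Term 0 contributes 8 + 0 · 7 = 8
  Term 1 contributes 6 + 1 · 7 = 13
  Term 2 contributes 10 + 2 · 7 = 24
  Term 3 contributes 5 + 3 · 7 = 26
p(7) = ⊕ of these = min[8, 13, 24, 26] = 8.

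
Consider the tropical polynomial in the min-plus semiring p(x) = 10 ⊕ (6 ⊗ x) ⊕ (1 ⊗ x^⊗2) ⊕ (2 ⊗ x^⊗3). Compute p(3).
p(3) = 7

A tropical monomial a ⊗ x^⊗i evaluates to a + i · x. Evaluating each term at x = 3:
  Term 0 contributes 10 + 0 · 3 = 10
  Term 1 contributes 6 + 1 · 3 = 9
  Term 2 contributes 1 + 2 · 3 = 7
  Term 3 contributes 2 + 3 · 3 = 11
p(3) = ⊕ of these = min[10, 9, 7, 11] = 7.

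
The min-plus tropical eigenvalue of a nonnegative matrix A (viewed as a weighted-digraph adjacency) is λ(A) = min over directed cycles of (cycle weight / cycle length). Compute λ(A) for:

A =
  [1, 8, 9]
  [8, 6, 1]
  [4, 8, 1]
λ(A) = 1

Enumerate directed cycles and compute their means (weight / length). Sample:
  cycle 0 → 0: weight = 1, length = 1, mean = 1/1 ≈ 1.000
  cycle 1 → 1: weight = 6, length = 1, mean = 6/1 ≈ 6.000
  cycle 2 → 2: weight = 1, length = 1, mean = 1/1 ≈ 1.000
  cycle 0 → 1 → 0: weight = 16, length = 2, mean = 16/2 ≈ 8.000
  cycle 0 → 2 → 0: weight = 13, length = 2, mean = 13/2 ≈ 6.500
  cycle 1 → 0 → 1: weight = 16, length = 2, mean = 16/2 ≈ 8.000
Minimum mean = 1.000, attained e.g. along the cycle 0 → 0 with weight 1 and length 1. So λ(A) = 1/1 = 1.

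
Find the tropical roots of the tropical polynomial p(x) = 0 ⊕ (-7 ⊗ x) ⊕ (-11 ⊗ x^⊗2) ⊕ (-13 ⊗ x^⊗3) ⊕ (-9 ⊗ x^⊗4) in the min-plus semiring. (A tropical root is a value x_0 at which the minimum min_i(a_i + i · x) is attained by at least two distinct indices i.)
Roots: {-4, 2, 4, 7}

Each tropical root is a break point of the lower envelope of the lines y = a_i + i · x (there are 5 lines, with slopes 0, 1, ..., 4). Only the lines that attain the minimum somewhere contribute to roots; other lines are dominated. Here the surviving (envelope) indices are i = 4, i = 3, i = 2, i = 1, i = 0.
Intersections between consecutive envelope lines give the roots: for adjacent envelope indices i < j the intersection is x = (a_i − a_j) / (j − i). Reading off the sorted break points: {-4, 2, 4, 7}.
Verification: at each break x_0, at least two indices attain the minimum of min_i(a_i + i · x_0).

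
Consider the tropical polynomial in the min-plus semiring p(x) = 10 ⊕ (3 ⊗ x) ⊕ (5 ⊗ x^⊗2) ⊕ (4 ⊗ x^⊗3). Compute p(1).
p(1) = 4

A tropical monomial a ⊗ x^⊗i evaluates to a + i · x. Evaluating each term at x = 1:
  Term 0 contributes 10 + 0 · 1 = 10
  Term 1 contributes 3 + 1 · 1 = 4
  Term 2 contributes 5 + 2 · 1 = 7
  Term 3 contributes 4 + 3 · 1 = 7
p(1) = ⊕ of these = min[10, 4, 7, 7] = 4.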